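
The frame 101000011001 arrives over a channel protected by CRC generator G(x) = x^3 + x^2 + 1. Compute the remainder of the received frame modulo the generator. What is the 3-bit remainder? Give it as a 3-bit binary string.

Modulo-2 division of 101000011001 by 1101:
  pos 0: 1010 XOR 1101 = 0111
  pos 1: 1110 XOR 1101 = 0011
  pos 3: 1100 XOR 1101 = 0001
  pos 6: 1110 XOR 1101 = 0011
  pos 8: 1101 XOR 1101 = 0000
Remainder = 000 (zero — the frame passes the CRC check).

000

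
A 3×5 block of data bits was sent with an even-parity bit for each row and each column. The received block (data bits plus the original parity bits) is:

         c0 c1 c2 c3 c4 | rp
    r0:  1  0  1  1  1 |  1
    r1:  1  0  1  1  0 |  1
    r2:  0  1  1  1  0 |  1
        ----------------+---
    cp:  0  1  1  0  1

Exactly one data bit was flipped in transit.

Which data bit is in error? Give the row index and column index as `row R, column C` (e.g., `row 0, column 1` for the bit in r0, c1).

Recompute each row's even parity and compare to rp:
  r0: data parity 0, sent rp 1 → mismatch
  r1: data parity 1, sent rp 1 → ok
  r2: data parity 1, sent rp 1 → ok
Recompute each column's even parity and compare to cp:
  c0: data parity 0, sent cp 0 → ok
  c1: data parity 1, sent cp 1 → ok
  c2: data parity 1, sent cp 1 → ok
  c3: data parity 1, sent cp 0 → mismatch
  c4: data parity 1, sent cp 1 → ok
Exactly one row (r0) and one column (c3) fail → the flipped bit is at their intersection.

row 0, column 3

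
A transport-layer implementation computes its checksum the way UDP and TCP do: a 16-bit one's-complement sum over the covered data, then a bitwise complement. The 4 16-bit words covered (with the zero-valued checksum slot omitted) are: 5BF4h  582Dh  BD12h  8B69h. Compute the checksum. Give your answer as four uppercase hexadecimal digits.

0362

One's-complement addition (fold any carry out of bit 15 back into bit 0):
  0x5BF4 + 0x582D = 0x0B421
  0xB421 + 0xBD12 = 0x17133 → wrap carry → 0x7134
  0x7134 + 0x8B69 = 0x0FC9D
One's-complement sum = 0xFC9D.
Checksum = ~0xFC9D & 0xFFFF = 0x0362.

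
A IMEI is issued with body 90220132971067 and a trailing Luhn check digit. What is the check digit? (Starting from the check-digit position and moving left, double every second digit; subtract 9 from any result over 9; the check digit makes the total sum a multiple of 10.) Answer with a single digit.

Partial digits right→left: 7 6 0 1 7 9 2 3 1 0 2 2 0 9
Double every second digit counting from the check-digit position (so the 1st, 3rd, 5th, ... of the partial from the right).
  doubled (with −9 where >9): 5 0 5 4 2 4 0 → sum 20
  kept as-is: 6 1 9 3 0 2 9 → sum 30
Total = 20 + 30 = 50.
Check digit = (10 − (50 mod 10)) mod 10 = 0.

0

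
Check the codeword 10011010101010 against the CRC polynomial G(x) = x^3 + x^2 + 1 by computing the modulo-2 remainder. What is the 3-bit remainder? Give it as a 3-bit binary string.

Modulo-2 division of 10011010101010 by 1101:
  pos 0: 1001 XOR 1101 = 0100
  pos 1: 1001 XOR 1101 = 0100
  pos 2: 1000 XOR 1101 = 0101
  pos 3: 1011 XOR 1101 = 0110
  pos 4: 1100 XOR 1101 = 0001
  pos 7: 1101 XOR 1101 = 0000
Remainder = 010 (nonzero — an error is detected).

010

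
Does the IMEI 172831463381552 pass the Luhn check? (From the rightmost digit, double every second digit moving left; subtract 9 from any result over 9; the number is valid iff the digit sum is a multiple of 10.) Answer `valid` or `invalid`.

invalid

From the right, keep odd positions and double even positions (subtract 9 from any doubled value over 9):
  doubled (positions 2,4,...): 1 2 6 3 2 7 5 → sum 26
  kept (positions 1,3,...): 2 5 8 3 4 3 2 1 → sum 28
Total = 54.
54 mod 10 = 4, so the number is invalid.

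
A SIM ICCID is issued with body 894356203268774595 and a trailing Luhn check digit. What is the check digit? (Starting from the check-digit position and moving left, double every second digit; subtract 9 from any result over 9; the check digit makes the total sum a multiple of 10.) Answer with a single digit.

6

Partial digits right→left: 5 9 5 4 7 7 8 6 2 3 0 2 6 5 3 4 9 8
Double every second digit counting from the check-digit position (so the 1st, 3rd, 5th, ... of the partial from the right).
  doubled (with −9 where >9): 1 1 5 7 4 0 3 6 9 → sum 36
  kept as-is: 9 4 7 6 3 2 5 4 8 → sum 48
Total = 36 + 48 = 84.
Check digit = (10 − (84 mod 10)) mod 10 = 6.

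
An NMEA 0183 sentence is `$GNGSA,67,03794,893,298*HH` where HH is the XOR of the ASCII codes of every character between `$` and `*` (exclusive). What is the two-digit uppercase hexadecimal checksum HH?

XOR the ASCII codes of the payload characters:
  'G' = 0x47 → acc = 0x47
  'N' = 0x4E → acc = 0x09
  'G' = 0x47 → acc = 0x4E
  'S' = 0x53 → acc = 0x1D
  'A' = 0x41 → acc = 0x5C
  ',' = 0x2C → acc = 0x70
  '6' = 0x36 → acc = 0x46
  '7' = 0x37 → acc = 0x71
  ',' = 0x2C → acc = 0x5D
  '0' = 0x30 → acc = 0x6D
  '3' = 0x33 → acc = 0x5E
  '7' = 0x37 → acc = 0x69
  '9' = 0x39 → acc = 0x50
  '4' = 0x34 → acc = 0x64
  ',' = 0x2C → acc = 0x48
  '8' = 0x38 → acc = 0x70
  '9' = 0x39 → acc = 0x49
  '3' = 0x33 → acc = 0x7A
  ',' = 0x2C → acc = 0x56
  '2' = 0x32 → acc = 0x64
  '9' = 0x39 → acc = 0x5D
  '8' = 0x38 → acc = 0x65
Checksum = 0x65.

65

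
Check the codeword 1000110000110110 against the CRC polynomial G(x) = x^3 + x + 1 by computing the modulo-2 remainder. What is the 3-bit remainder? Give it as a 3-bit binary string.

000

Modulo-2 division of 1000110000110110 by 1011:
  pos 0: 1000 XOR 1011 = 0011
  pos 2: 1111 XOR 1011 = 0100
  pos 3: 1000 XOR 1011 = 0011
  pos 5: 1100 XOR 1011 = 0111
  pos 6: 1110 XOR 1011 = 0101
  pos 7: 1011 XOR 1011 = 0000
  pos 11: 1011 XOR 1011 = 0000
Remainder = 000 (zero — the frame passes the CRC check).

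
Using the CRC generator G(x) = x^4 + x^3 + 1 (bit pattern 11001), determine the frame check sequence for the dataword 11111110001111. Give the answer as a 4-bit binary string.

Append 4 zeros: 111111100011110000. Divide by 11001 (XOR where the leading bit is 1):
  pos 0: 11111 XOR 11001 = 00110
  pos 2: 11011 XOR 11001 = 00010
  pos 5: 10000 XOR 11001 = 01001
  pos 6: 10011 XOR 11001 = 01010
  pos 7: 10101 XOR 11001 = 01100
  pos 8: 11001 XOR 11001 = 00000
  pos 13: 10000 XOR 11001 = 01001
Remainder (last 4 bits) = 1001. This is the CRC / FCS.

1001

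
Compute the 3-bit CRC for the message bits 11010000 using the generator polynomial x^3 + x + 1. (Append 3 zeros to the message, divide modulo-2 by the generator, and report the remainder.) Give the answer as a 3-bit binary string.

110

Append 3 zeros: 11010000000. Divide by 1011 (XOR where the leading bit is 1):
  pos 0: 1101 XOR 1011 = 0110
  pos 1: 1100 XOR 1011 = 0111
  pos 2: 1110 XOR 1011 = 0101
  pos 3: 1010 XOR 1011 = 0001
  pos 6: 1000 XOR 1011 = 0011
Remainder (last 3 bits) = 110. This is the CRC / FCS.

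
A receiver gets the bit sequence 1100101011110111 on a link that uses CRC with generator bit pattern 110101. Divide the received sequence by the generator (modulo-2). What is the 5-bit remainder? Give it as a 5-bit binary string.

Modulo-2 division of 1100101011110111 by 110101:
  pos 0: 110010 XOR 110101 = 000111
  pos 3: 111101 XOR 110101 = 001000
  pos 5: 100011 XOR 110101 = 010110
  pos 6: 101101 XOR 110101 = 011000
  pos 7: 110000 XOR 110101 = 000101
  pos 10: 101111 XOR 110101 = 011010
Remainder = 11010 (nonzero — an error is detected).

11010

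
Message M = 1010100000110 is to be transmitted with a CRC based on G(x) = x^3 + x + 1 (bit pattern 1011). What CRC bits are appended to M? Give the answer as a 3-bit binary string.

Append 3 zeros: 1010100000110000. Divide by 1011 (XOR where the leading bit is 1):
  pos 0: 1010 XOR 1011 = 0001
  pos 3: 1100 XOR 1011 = 0111
  pos 4: 1110 XOR 1011 = 0101
  pos 5: 1010 XOR 1011 = 0001
  pos 8: 1011 XOR 1011 = 0000
Remainder (last 3 bits) = 000. This is the CRC / FCS.

000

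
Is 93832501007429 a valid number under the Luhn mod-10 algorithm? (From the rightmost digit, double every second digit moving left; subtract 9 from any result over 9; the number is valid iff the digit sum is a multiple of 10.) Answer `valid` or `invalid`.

invalid

From the right, keep odd positions and double even positions (subtract 9 from any doubled value over 9):
  doubled (positions 2,4,...): 4 5 0 0 4 7 9 → sum 29
  kept (positions 1,3,...): 9 4 0 1 5 3 3 → sum 25
Total = 54.
54 mod 10 = 4, so the number is invalid.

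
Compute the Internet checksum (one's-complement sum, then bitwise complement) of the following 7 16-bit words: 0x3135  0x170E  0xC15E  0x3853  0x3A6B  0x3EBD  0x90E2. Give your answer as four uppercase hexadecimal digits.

One's-complement addition (fold any carry out of bit 15 back into bit 0):
  0x3135 + 0x170E = 0x04843
  0x4843 + 0xC15E = 0x109A1 → wrap carry → 0x09A2
  0x09A2 + 0x3853 = 0x041F5
  0x41F5 + 0x3A6B = 0x07C60
  0x7C60 + 0x3EBD = 0x0BB1D
  0xBB1D + 0x90E2 = 0x14BFF → wrap carry → 0x4C00
One's-complement sum = 0x4C00.
Checksum = ~0x4C00 & 0xFFFF = 0xB3FF.

B3FF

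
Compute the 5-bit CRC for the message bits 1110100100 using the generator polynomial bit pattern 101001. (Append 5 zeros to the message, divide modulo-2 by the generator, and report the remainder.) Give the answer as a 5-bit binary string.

Append 5 zeros: 111010010000000. Divide by 101001 (XOR where the leading bit is 1):
  pos 0: 111010 XOR 101001 = 010011
  pos 1: 100110 XOR 101001 = 001111
  pos 3: 111110 XOR 101001 = 010111
  pos 4: 101110 XOR 101001 = 000111
  pos 7: 111000 XOR 101001 = 010001
  pos 8: 100010 XOR 101001 = 001011
Remainder (last 5 bits) = 10110. This is the CRC / FCS.

10110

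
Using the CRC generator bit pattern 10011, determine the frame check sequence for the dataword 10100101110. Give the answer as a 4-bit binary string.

Append 4 zeros: 101001011100000. Divide by 10011 (XOR where the leading bit is 1):
  pos 0: 10100 XOR 10011 = 00111
  pos 2: 11110 XOR 10011 = 01101
  pos 3: 11011 XOR 10011 = 01000
  pos 4: 10001 XOR 10011 = 00010
  pos 7: 10100 XOR 10011 = 00111
  pos 9: 11100 XOR 10011 = 01111
  pos 10: 11110 XOR 10011 = 01101
Remainder (last 4 bits) = 1101. This is the CRC / FCS.

1101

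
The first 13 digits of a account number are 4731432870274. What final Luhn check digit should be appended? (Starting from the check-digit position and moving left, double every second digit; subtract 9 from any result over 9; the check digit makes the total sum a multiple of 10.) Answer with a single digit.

1

Partial digits right→left: 4 7 2 0 7 8 2 3 4 1 3 7 4
Double every second digit counting from the check-digit position (so the 1st, 3rd, 5th, ... of the partial from the right).
  doubled (with −9 where >9): 8 4 5 4 8 6 8 → sum 43
  kept as-is: 7 0 8 3 1 7 → sum 26
Total = 43 + 26 = 69.
Check digit = (10 − (69 mod 10)) mod 10 = 1.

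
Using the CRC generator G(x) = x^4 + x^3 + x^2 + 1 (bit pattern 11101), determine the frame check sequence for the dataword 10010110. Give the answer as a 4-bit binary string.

Append 4 zeros: 100101100000. Divide by 11101 (XOR where the leading bit is 1):
  pos 0: 10010 XOR 11101 = 01111
  pos 1: 11111 XOR 11101 = 00010
  pos 4: 10100 XOR 11101 = 01001
  pos 5: 10010 XOR 11101 = 01111
  pos 6: 11110 XOR 11101 = 00011
Remainder (last 4 bits) = 0110. This is the CRC / FCS.

0110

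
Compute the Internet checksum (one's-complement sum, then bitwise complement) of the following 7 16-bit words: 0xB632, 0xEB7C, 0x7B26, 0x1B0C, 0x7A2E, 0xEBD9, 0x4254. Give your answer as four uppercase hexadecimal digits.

1FC1

One's-complement addition (fold any carry out of bit 15 back into bit 0):
  0xB632 + 0xEB7C = 0x1A1AE → wrap carry → 0xA1AF
  0xA1AF + 0x7B26 = 0x11CD5 → wrap carry → 0x1CD6
  0x1CD6 + 0x1B0C = 0x037E2
  0x37E2 + 0x7A2E = 0x0B210
  0xB210 + 0xEBD9 = 0x19DE9 → wrap carry → 0x9DEA
  0x9DEA + 0x4254 = 0x0E03E
One's-complement sum = 0xE03E.
Checksum = ~0xE03E & 0xFFFF = 0x1FC1.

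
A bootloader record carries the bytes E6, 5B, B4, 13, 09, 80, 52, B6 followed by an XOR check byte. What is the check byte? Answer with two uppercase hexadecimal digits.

77

XOR the bytes together:
  start with 0xE6
  0xE6 ⊕ 0x5B = 0xBD
  0xBD ⊕ 0xB4 = 0x09
  0x09 ⊕ 0x13 = 0x1A
  0x1A ⊕ 0x09 = 0x13
  0x13 ⊕ 0x80 = 0x93
  0x93 ⊕ 0x52 = 0xC1
  0xC1 ⊕ 0xB6 = 0x77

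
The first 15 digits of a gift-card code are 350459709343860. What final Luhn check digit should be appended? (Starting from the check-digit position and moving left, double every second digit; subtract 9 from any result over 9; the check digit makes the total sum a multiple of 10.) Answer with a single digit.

4

Partial digits right→left: 0 6 8 3 4 3 9 0 7 9 5 4 0 5 3
Double every second digit counting from the check-digit position (so the 1st, 3rd, 5th, ... of the partial from the right).
  doubled (with −9 where >9): 0 7 8 9 5 1 0 6 → sum 36
  kept as-is: 6 3 3 0 9 4 5 → sum 30
Total = 36 + 30 = 66.
Check digit = (10 − (66 mod 10)) mod 10 = 4.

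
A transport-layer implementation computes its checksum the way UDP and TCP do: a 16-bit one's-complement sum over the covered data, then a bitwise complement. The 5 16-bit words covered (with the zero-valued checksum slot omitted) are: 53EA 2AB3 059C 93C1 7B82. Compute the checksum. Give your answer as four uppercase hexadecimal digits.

6C82

One's-complement addition (fold any carry out of bit 15 back into bit 0):
  0x53EA + 0x2AB3 = 0x07E9D
  0x7E9D + 0x059C = 0x08439
  0x8439 + 0x93C1 = 0x117FA → wrap carry → 0x17FB
  0x17FB + 0x7B82 = 0x0937D
One's-complement sum = 0x937D.
Checksum = ~0x937D & 0xFFFF = 0x6C82.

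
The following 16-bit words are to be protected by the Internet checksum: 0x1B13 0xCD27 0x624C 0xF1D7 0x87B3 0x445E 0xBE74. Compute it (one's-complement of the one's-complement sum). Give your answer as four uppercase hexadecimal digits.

391A

One's-complement addition (fold any carry out of bit 15 back into bit 0):
  0x1B13 + 0xCD27 = 0x0E83A
  0xE83A + 0x624C = 0x14A86 → wrap carry → 0x4A87
  0x4A87 + 0xF1D7 = 0x13C5E → wrap carry → 0x3C5F
  0x3C5F + 0x87B3 = 0x0C412
  0xC412 + 0x445E = 0x10870 → wrap carry → 0x0871
  0x0871 + 0xBE74 = 0x0C6E5
One's-complement sum = 0xC6E5.
Checksum = ~0xC6E5 & 0xFFFF = 0x391A.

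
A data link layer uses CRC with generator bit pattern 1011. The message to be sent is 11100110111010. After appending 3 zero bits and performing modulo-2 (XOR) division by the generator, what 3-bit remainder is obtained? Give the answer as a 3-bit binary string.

Append 3 zeros: 11100110111010000. Divide by 1011 (XOR where the leading bit is 1):
  pos 0: 1110 XOR 1011 = 0101
  pos 1: 1010 XOR 1011 = 0001
  pos 4: 1110 XOR 1011 = 0101
  pos 5: 1011 XOR 1011 = 0000
  pos 9: 1101 XOR 1011 = 0110
  pos 10: 1100 XOR 1011 = 0111
  pos 11: 1110 XOR 1011 = 0101
  pos 12: 1010 XOR 1011 = 0001
Remainder (last 3 bits) = 010. This is the CRC / FCS.

010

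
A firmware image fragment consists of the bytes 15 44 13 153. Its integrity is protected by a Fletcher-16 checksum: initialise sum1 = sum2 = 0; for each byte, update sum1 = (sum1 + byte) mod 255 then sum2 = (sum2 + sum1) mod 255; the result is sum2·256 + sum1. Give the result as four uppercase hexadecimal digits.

Running sums (mod 255):
  after byte 0 (15): sum1=15, sum2=15
  after byte 1 (44): sum1=59, sum2=74
  after byte 2 (13): sum1=72, sum2=146
  after byte 3 (153): sum1=225, sum2=116
Checksum = sum2·256 + sum1 = 116·256 + 225 = 29921 = 0x74E1.

74E1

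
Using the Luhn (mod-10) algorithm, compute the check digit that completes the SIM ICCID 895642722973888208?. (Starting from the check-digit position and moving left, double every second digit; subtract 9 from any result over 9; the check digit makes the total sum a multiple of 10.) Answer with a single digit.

8

Partial digits right→left: 8 0 2 8 8 8 3 7 9 2 2 7 2 4 6 5 9 8
Double every second digit counting from the check-digit position (so the 1st, 3rd, 5th, ... of the partial from the right).
  doubled (with −9 where >9): 7 4 7 6 9 4 4 3 9 → sum 53
  kept as-is: 0 8 8 7 2 7 4 5 8 → sum 49
Total = 53 + 49 = 102.
Check digit = (10 − (102 mod 10)) mod 10 = 8.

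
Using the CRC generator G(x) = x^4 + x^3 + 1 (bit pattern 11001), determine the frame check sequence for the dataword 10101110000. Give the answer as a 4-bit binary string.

Append 4 zeros: 101011100000000. Divide by 11001 (XOR where the leading bit is 1):
  pos 0: 10101 XOR 11001 = 01100
  pos 1: 11001 XOR 11001 = 00000
  pos 6: 10000 XOR 11001 = 01001
  pos 7: 10010 XOR 11001 = 01011
  pos 8: 10110 XOR 11001 = 01111
  pos 9: 11110 XOR 11001 = 00111
Remainder (last 4 bits) = 1110. This is the CRC / FCS.

1110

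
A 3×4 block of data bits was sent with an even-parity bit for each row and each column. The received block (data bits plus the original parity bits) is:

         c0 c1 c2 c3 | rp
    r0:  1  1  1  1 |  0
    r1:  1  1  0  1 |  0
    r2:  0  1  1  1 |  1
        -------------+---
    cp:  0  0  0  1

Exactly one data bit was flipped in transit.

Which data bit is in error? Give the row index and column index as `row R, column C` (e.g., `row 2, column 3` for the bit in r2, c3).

Recompute each row's even parity and compare to rp:
  r0: data parity 0, sent rp 0 → ok
  r1: data parity 1, sent rp 0 → mismatch
  r2: data parity 1, sent rp 1 → ok
Recompute each column's even parity and compare to cp:
  c0: data parity 0, sent cp 0 → ok
  c1: data parity 1, sent cp 0 → mismatch
  c2: data parity 0, sent cp 0 → ok
  c3: data parity 1, sent cp 1 → ok
Exactly one row (r1) and one column (c1) fail → the flipped bit is at their intersection.

row 1, column 1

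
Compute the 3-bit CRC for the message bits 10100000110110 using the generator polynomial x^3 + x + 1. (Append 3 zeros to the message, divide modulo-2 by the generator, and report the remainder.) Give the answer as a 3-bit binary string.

Append 3 zeros: 10100000110110000. Divide by 1011 (XOR where the leading bit is 1):
  pos 0: 1010 XOR 1011 = 0001
  pos 3: 1000 XOR 1011 = 0011
  pos 5: 1101 XOR 1011 = 0110
  pos 6: 1101 XOR 1011 = 0110
  pos 7: 1100 XOR 1011 = 0111
  pos 8: 1111 XOR 1011 = 0100
  pos 9: 1001 XOR 1011 = 0010
  pos 11: 1000 XOR 1011 = 0011
  pos 13: 1100 XOR 1011 = 0111
Remainder (last 3 bits) = 111. This is the CRC / FCS.

111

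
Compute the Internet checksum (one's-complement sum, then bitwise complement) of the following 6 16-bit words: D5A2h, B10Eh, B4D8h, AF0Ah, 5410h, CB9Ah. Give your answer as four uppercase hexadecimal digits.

F5BF

One's-complement addition (fold any carry out of bit 15 back into bit 0):
  0xD5A2 + 0xB10E = 0x186B0 → wrap carry → 0x86B1
  0x86B1 + 0xB4D8 = 0x13B89 → wrap carry → 0x3B8A
  0x3B8A + 0xAF0A = 0x0EA94
  0xEA94 + 0x5410 = 0x13EA4 → wrap carry → 0x3EA5
  0x3EA5 + 0xCB9A = 0x10A3F → wrap carry → 0x0A40
One's-complement sum = 0x0A40.
Checksum = ~0x0A40 & 0xFFFF = 0xF5BF.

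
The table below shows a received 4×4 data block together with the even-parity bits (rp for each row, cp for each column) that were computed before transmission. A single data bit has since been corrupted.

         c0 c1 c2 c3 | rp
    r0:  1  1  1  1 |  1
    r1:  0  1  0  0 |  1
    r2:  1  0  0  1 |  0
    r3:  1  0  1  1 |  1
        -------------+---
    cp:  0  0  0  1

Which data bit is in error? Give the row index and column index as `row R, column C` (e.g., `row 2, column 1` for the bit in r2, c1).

row 0, column 0

Recompute each row's even parity and compare to rp:
  r0: data parity 0, sent rp 1 → mismatch
  r1: data parity 1, sent rp 1 → ok
  r2: data parity 0, sent rp 0 → ok
  r3: data parity 1, sent rp 1 → ok
Recompute each column's even parity and compare to cp:
  c0: data parity 1, sent cp 0 → mismatch
  c1: data parity 0, sent cp 0 → ok
  c2: data parity 0, sent cp 0 → ok
  c3: data parity 1, sent cp 1 → ok
Exactly one row (r0) and one column (c0) fail → the flipped bit is at their intersection.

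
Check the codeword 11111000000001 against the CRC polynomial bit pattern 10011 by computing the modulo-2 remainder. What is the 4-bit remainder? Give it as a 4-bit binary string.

0000

Modulo-2 division of 11111000000001 by 10011:
  pos 0: 11111 XOR 10011 = 01100
  pos 1: 11000 XOR 10011 = 01011
  pos 2: 10110 XOR 10011 = 00101
  pos 4: 10100 XOR 10011 = 00111
  pos 6: 11100 XOR 10011 = 01111
  pos 7: 11110 XOR 10011 = 01101
  pos 8: 11010 XOR 10011 = 01001
  pos 9: 10011 XOR 10011 = 00000
Remainder = 0000 (zero — the frame passes the CRC check).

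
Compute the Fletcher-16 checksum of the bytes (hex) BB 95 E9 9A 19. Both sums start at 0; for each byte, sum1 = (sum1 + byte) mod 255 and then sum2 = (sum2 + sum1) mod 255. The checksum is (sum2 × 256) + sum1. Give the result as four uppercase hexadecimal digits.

Running sums (mod 255):
  after byte 0 (BB): sum1=187, sum2=187
  after byte 1 (95): sum1=81, sum2=13
  after byte 2 (E9): sum1=59, sum2=72
  after byte 3 (9A): sum1=213, sum2=30
  after byte 4 (19): sum1=238, sum2=13
Checksum = sum2·256 + sum1 = 13·256 + 238 = 3566 = 0x0DEE.

0DEE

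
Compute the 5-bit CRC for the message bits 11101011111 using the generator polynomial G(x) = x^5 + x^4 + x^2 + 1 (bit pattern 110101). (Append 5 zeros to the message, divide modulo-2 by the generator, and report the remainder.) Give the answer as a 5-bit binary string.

Append 5 zeros: 1110101111100000. Divide by 110101 (XOR where the leading bit is 1):
  pos 0: 111010 XOR 110101 = 001111
  pos 2: 111111 XOR 110101 = 001010
  pos 4: 101011 XOR 110101 = 011110
  pos 5: 111101 XOR 110101 = 001000
  pos 7: 100000 XOR 110101 = 010101
  pos 8: 101010 XOR 110101 = 011111
  pos 9: 111110 XOR 110101 = 001011
Remainder (last 5 bits) = 10110. This is the CRC / FCS.

10110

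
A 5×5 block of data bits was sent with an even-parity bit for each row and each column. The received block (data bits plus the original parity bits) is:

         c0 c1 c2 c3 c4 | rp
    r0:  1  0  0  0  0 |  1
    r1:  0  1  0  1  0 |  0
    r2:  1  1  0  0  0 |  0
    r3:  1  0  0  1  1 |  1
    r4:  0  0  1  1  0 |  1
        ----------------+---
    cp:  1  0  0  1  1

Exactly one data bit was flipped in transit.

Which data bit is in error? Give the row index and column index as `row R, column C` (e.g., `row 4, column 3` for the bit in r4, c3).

Recompute each row's even parity and compare to rp:
  r0: data parity 1, sent rp 1 → ok
  r1: data parity 0, sent rp 0 → ok
  r2: data parity 0, sent rp 0 → ok
  r3: data parity 1, sent rp 1 → ok
  r4: data parity 0, sent rp 1 → mismatch
Recompute each column's even parity and compare to cp:
  c0: data parity 1, sent cp 1 → ok
  c1: data parity 0, sent cp 0 → ok
  c2: data parity 1, sent cp 0 → mismatch
  c3: data parity 1, sent cp 1 → ok
  c4: data parity 1, sent cp 1 → ok
Exactly one row (r4) and one column (c2) fail → the flipped bit is at their intersection.

row 4, column 2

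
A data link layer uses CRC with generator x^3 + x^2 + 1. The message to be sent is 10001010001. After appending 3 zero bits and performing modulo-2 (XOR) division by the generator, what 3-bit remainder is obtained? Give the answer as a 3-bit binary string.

110

Append 3 zeros: 10001010001000. Divide by 1101 (XOR where the leading bit is 1):
  pos 0: 1000 XOR 1101 = 0101
  pos 1: 1011 XOR 1101 = 0110
  pos 2: 1100 XOR 1101 = 0001
  pos 5: 1100 XOR 1101 = 0001
  pos 8: 1010 XOR 1101 = 0111
  pos 9: 1110 XOR 1101 = 0011
Remainder (last 3 bits) = 110. This is the CRC / FCS.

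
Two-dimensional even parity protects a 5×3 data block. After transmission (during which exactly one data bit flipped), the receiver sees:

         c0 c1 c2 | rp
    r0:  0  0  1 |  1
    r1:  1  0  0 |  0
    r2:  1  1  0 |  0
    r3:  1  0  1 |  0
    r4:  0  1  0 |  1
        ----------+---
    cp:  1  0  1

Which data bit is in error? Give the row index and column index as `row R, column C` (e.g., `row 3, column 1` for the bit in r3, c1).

Recompute each row's even parity and compare to rp:
  r0: data parity 1, sent rp 1 → ok
  r1: data parity 1, sent rp 0 → mismatch
  r2: data parity 0, sent rp 0 → ok
  r3: data parity 0, sent rp 0 → ok
  r4: data parity 1, sent rp 1 → ok
Recompute each column's even parity and compare to cp:
  c0: data parity 1, sent cp 1 → ok
  c1: data parity 0, sent cp 0 → ok
  c2: data parity 0, sent cp 1 → mismatch
Exactly one row (r1) and one column (c2) fail → the flipped bit is at their intersection.

row 1, column 2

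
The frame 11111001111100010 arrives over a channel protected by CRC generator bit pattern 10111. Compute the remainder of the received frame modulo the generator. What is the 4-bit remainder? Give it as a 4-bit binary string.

0010

Modulo-2 division of 11111001111100010 by 10111:
  pos 0: 11111 XOR 10111 = 01000
  pos 1: 10000 XOR 10111 = 00111
  pos 3: 11101 XOR 10111 = 01010
  pos 4: 10101 XOR 10111 = 00010
  pos 7: 10111 XOR 10111 = 00000
Remainder = 0010 (nonzero — an error is detected).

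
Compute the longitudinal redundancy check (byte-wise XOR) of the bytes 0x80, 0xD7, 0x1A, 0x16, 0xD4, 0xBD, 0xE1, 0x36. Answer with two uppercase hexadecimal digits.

E5

XOR the bytes together:
  start with 0x80
  0x80 ⊕ 0xD7 = 0x57
  0x57 ⊕ 0x1A = 0x4D
  0x4D ⊕ 0x16 = 0x5B
  0x5B ⊕ 0xD4 = 0x8F
  0x8F ⊕ 0xBD = 0x32
  0x32 ⊕ 0xE1 = 0xD3
  0xD3 ⊕ 0x36 = 0xE5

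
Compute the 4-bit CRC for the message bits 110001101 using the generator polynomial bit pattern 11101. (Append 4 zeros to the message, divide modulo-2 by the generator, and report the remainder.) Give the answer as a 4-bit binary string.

1000

Append 4 zeros: 1100011010000. Divide by 11101 (XOR where the leading bit is 1):
  pos 0: 11000 XOR 11101 = 00101
  pos 2: 10111 XOR 11101 = 01010
  pos 3: 10100 XOR 11101 = 01001
  pos 4: 10011 XOR 11101 = 01110
  pos 5: 11100 XOR 11101 = 00001
Remainder (last 4 bits) = 1000. This is the CRC / FCS.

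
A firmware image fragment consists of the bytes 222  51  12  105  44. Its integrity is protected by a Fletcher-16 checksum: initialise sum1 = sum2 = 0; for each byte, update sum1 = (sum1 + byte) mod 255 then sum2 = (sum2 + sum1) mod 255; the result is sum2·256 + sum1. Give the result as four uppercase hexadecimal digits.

4AB3

Running sums (mod 255):
  after byte 0 (222): sum1=222, sum2=222
  after byte 1 (51): sum1=18, sum2=240
  after byte 2 (12): sum1=30, sum2=15
  after byte 3 (105): sum1=135, sum2=150
  after byte 4 (44): sum1=179, sum2=74
Checksum = sum2·256 + sum1 = 74·256 + 179 = 19123 = 0x4AB3.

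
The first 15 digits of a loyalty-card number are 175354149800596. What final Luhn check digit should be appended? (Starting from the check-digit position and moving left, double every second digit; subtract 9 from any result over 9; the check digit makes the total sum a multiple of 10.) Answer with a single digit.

6

Partial digits right→left: 6 9 5 0 0 8 9 4 1 4 5 3 5 7 1
Double every second digit counting from the check-digit position (so the 1st, 3rd, 5th, ... of the partial from the right).
  doubled (with −9 where >9): 3 1 0 9 2 1 1 2 → sum 19
  kept as-is: 9 0 8 4 4 3 7 → sum 35
Total = 19 + 35 = 54.
Check digit = (10 − (54 mod 10)) mod 10 = 6.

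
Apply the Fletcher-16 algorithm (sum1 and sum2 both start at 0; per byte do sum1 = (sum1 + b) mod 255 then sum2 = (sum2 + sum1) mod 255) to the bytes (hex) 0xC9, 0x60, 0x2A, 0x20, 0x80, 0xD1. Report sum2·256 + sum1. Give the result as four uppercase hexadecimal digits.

Running sums (mod 255):
  after byte 0 (0xC9): sum1=201, sum2=201
  after byte 1 (0x60): sum1=42, sum2=243
  after byte 2 (0x2A): sum1=84, sum2=72
  after byte 3 (0x20): sum1=116, sum2=188
  after byte 4 (0x80): sum1=244, sum2=177
  after byte 5 (0xD1): sum1=198, sum2=120
Checksum = sum2·256 + sum1 = 120·256 + 198 = 30918 = 0x78C6.

78C6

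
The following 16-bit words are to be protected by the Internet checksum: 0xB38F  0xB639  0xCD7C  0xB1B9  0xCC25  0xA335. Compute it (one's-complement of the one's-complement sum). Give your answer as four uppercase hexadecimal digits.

A7A4

One's-complement addition (fold any carry out of bit 15 back into bit 0):
  0xB38F + 0xB639 = 0x169C8 → wrap carry → 0x69C9
  0x69C9 + 0xCD7C = 0x13745 → wrap carry → 0x3746
  0x3746 + 0xB1B9 = 0x0E8FF
  0xE8FF + 0xCC25 = 0x1B524 → wrap carry → 0xB525
  0xB525 + 0xA335 = 0x1585A → wrap carry → 0x585B
One's-complement sum = 0x585B.
Checksum = ~0x585B & 0xFFFF = 0xA7A4.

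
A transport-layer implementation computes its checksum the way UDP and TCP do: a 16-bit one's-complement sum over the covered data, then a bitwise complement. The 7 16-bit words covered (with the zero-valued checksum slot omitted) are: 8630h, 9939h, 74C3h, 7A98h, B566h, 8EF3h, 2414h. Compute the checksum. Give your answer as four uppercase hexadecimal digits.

88CB

One's-complement addition (fold any carry out of bit 15 back into bit 0):
  0x8630 + 0x9939 = 0x11F69 → wrap carry → 0x1F6A
  0x1F6A + 0x74C3 = 0x0942D
  0x942D + 0x7A98 = 0x10EC5 → wrap carry → 0x0EC6
  0x0EC6 + 0xB566 = 0x0C42C
  0xC42C + 0x8EF3 = 0x1531F → wrap carry → 0x5320
  0x5320 + 0x2414 = 0x07734
One's-complement sum = 0x7734.
Checksum = ~0x7734 & 0xFFFF = 0x88CB.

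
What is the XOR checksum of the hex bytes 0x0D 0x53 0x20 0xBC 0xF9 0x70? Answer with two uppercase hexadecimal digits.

4B

XOR the bytes together:
  start with 0x0D
  0x0D ⊕ 0x53 = 0x5E
  0x5E ⊕ 0x20 = 0x7E
  0x7E ⊕ 0xBC = 0xC2
  0xC2 ⊕ 0xF9 = 0x3B
  0x3B ⊕ 0x70 = 0x4B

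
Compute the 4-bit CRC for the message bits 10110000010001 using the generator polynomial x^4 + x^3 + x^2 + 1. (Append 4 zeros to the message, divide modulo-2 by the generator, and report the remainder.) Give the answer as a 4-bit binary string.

0100

Append 4 zeros: 101100000100010000. Divide by 11101 (XOR where the leading bit is 1):
  pos 0: 10110 XOR 11101 = 01011
  pos 1: 10110 XOR 11101 = 01011
  pos 2: 10110 XOR 11101 = 01011
  pos 3: 10110 XOR 11101 = 01011
  pos 4: 10110 XOR 11101 = 01011
  pos 5: 10111 XOR 11101 = 01010
  pos 6: 10100 XOR 11101 = 01001
  pos 7: 10010 XOR 11101 = 01111
  pos 8: 11110 XOR 11101 = 00011
  pos 11: 11100 XOR 11101 = 00001
Remainder (last 4 bits) = 0100. This is the CRC / FCS.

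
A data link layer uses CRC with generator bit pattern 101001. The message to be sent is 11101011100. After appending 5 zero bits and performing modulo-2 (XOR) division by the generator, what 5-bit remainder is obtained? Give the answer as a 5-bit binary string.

10101

Append 5 zeros: 1110101110000000. Divide by 101001 (XOR where the leading bit is 1):
  pos 0: 111010 XOR 101001 = 010011
  pos 1: 100111 XOR 101001 = 001110
  pos 3: 111011 XOR 101001 = 010010
  pos 4: 100100 XOR 101001 = 001101
  pos 6: 110100 XOR 101001 = 011101
  pos 7: 111010 XOR 101001 = 010011
  pos 8: 100110 XOR 101001 = 001111
  pos 10: 111100 XOR 101001 = 010101
Remainder (last 5 bits) = 10101. This is the CRC / FCS.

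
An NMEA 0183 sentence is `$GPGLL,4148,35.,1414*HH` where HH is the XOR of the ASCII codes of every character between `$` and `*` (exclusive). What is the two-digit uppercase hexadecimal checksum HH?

5D

XOR the ASCII codes of the payload characters:
  'G' = 0x47 → acc = 0x47
  'P' = 0x50 → acc = 0x17
  'G' = 0x47 → acc = 0x50
  'L' = 0x4C → acc = 0x1C
  'L' = 0x4C → acc = 0x50
  ',' = 0x2C → acc = 0x7C
  '4' = 0x34 → acc = 0x48
  '1' = 0x31 → acc = 0x79
  '4' = 0x34 → acc = 0x4D
  '8' = 0x38 → acc = 0x75
  ',' = 0x2C → acc = 0x59
  '3' = 0x33 → acc = 0x6A
  '5' = 0x35 → acc = 0x5F
  '.' = 0x2E → acc = 0x71
  ',' = 0x2C → acc = 0x5D
  '1' = 0x31 → acc = 0x6C
  '4' = 0x34 → acc = 0x58
  '1' = 0x31 → acc = 0x69
  '4' = 0x34 → acc = 0x5D
Checksum = 0x5D.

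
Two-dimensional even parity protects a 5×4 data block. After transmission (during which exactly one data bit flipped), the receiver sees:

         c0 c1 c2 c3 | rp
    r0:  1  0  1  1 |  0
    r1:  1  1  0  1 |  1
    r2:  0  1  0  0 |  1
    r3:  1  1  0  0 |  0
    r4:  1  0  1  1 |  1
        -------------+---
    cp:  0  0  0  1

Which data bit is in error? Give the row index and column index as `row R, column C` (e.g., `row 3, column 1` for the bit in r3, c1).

row 0, column 1

Recompute each row's even parity and compare to rp:
  r0: data parity 1, sent rp 0 → mismatch
  r1: data parity 1, sent rp 1 → ok
  r2: data parity 1, sent rp 1 → ok
  r3: data parity 0, sent rp 0 → ok
  r4: data parity 1, sent rp 1 → ok
Recompute each column's even parity and compare to cp:
  c0: data parity 0, sent cp 0 → ok
  c1: data parity 1, sent cp 0 → mismatch
  c2: data parity 0, sent cp 0 → ok
  c3: data parity 1, sent cp 1 → ok
Exactly one row (r0) and one column (c1) fail → the flipped bit is at their intersection.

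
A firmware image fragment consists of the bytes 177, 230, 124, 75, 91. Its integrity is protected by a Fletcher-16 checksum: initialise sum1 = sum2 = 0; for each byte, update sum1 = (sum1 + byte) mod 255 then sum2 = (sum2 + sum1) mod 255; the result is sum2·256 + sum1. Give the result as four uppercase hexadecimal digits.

Running sums (mod 255):
  after byte 0 (177): sum1=177, sum2=177
  after byte 1 (230): sum1=152, sum2=74
  after byte 2 (124): sum1=21, sum2=95
  after byte 3 (75): sum1=96, sum2=191
  after byte 4 (91): sum1=187, sum2=123
Checksum = sum2·256 + sum1 = 123·256 + 187 = 31675 = 0x7BBB.

7BBB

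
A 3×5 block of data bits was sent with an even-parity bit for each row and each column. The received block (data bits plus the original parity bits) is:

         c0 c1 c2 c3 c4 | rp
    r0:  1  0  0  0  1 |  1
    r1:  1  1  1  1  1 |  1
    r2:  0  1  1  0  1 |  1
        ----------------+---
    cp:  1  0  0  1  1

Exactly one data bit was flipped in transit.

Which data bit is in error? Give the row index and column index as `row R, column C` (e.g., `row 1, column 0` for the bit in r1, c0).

Recompute each row's even parity and compare to rp:
  r0: data parity 0, sent rp 1 → mismatch
  r1: data parity 1, sent rp 1 → ok
  r2: data parity 1, sent rp 1 → ok
Recompute each column's even parity and compare to cp:
  c0: data parity 0, sent cp 1 → mismatch
  c1: data parity 0, sent cp 0 → ok
  c2: data parity 0, sent cp 0 → ok
  c3: data parity 1, sent cp 1 → ok
  c4: data parity 1, sent cp 1 → ok
Exactly one row (r0) and one column (c0) fail → the flipped bit is at their intersection.

row 0, column 0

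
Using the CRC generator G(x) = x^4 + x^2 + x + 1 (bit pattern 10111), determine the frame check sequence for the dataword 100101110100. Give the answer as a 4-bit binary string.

Append 4 zeros: 1001011101000000. Divide by 10111 (XOR where the leading bit is 1):
  pos 0: 10010 XOR 10111 = 00101
  pos 2: 10111 XOR 10111 = 00000
  pos 7: 10100 XOR 10111 = 00011
  pos 10: 11000 XOR 10111 = 01111
  pos 11: 11110 XOR 10111 = 01001
Remainder (last 4 bits) = 1001. This is the CRC / FCS.

1001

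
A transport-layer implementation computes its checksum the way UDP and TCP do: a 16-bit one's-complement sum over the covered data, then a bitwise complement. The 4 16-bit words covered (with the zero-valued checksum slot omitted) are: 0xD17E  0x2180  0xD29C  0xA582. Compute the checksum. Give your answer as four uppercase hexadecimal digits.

One's-complement addition (fold any carry out of bit 15 back into bit 0):
  0xD17E + 0x2180 = 0x0F2FE
  0xF2FE + 0xD29C = 0x1C59A → wrap carry → 0xC59B
  0xC59B + 0xA582 = 0x16B1D → wrap carry → 0x6B1E
One's-complement sum = 0x6B1E.
Checksum = ~0x6B1E & 0xFFFF = 0x94E1.

94E1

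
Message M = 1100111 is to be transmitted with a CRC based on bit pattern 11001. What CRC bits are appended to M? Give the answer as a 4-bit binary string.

0010

Append 4 zeros: 11001110000. Divide by 11001 (XOR where the leading bit is 1):
  pos 0: 11001 XOR 11001 = 00000
  pos 5: 11000 XOR 11001 = 00001
Remainder (last 4 bits) = 0010. This is the CRC / FCS.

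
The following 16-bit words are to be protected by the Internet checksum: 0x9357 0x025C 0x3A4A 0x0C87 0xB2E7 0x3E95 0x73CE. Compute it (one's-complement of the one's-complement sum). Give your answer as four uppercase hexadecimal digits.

BE2F

One's-complement addition (fold any carry out of bit 15 back into bit 0):
  0x9357 + 0x025C = 0x095B3
  0x95B3 + 0x3A4A = 0x0CFFD
  0xCFFD + 0x0C87 = 0x0DC84
  0xDC84 + 0xB2E7 = 0x18F6B → wrap carry → 0x8F6C
  0x8F6C + 0x3E95 = 0x0CE01
  0xCE01 + 0x73CE = 0x141CF → wrap carry → 0x41D0
One's-complement sum = 0x41D0.
Checksum = ~0x41D0 & 0xFFFF = 0xBE2F.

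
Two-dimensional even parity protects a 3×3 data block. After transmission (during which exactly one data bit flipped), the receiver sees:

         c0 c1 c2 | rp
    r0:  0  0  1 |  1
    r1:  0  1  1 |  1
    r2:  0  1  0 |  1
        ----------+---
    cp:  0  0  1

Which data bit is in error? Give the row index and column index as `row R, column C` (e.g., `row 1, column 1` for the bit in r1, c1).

Recompute each row's even parity and compare to rp:
  r0: data parity 1, sent rp 1 → ok
  r1: data parity 0, sent rp 1 → mismatch
  r2: data parity 1, sent rp 1 → ok
Recompute each column's even parity and compare to cp:
  c0: data parity 0, sent cp 0 → ok
  c1: data parity 0, sent cp 0 → ok
  c2: data parity 0, sent cp 1 → mismatch
Exactly one row (r1) and one column (c2) fail → the flipped bit is at their intersection.

row 1, column 2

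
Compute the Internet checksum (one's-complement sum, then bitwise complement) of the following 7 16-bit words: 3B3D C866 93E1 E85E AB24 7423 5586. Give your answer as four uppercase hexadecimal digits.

0B4D

One's-complement addition (fold any carry out of bit 15 back into bit 0):
  0x3B3D + 0xC866 = 0x103A3 → wrap carry → 0x03A4
  0x03A4 + 0x93E1 = 0x09785
  0x9785 + 0xE85E = 0x17FE3 → wrap carry → 0x7FE4
  0x7FE4 + 0xAB24 = 0x12B08 → wrap carry → 0x2B09
  0x2B09 + 0x7423 = 0x09F2C
  0x9F2C + 0x5586 = 0x0F4B2
One's-complement sum = 0xF4B2.
Checksum = ~0xF4B2 & 0xFFFF = 0x0B4D.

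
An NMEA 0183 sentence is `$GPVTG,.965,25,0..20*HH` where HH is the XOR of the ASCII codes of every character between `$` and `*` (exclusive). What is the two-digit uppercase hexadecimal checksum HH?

XOR the ASCII codes of the payload characters:
  'G' = 0x47 → acc = 0x47
  'P' = 0x50 → acc = 0x17
  'V' = 0x56 → acc = 0x41
  'T' = 0x54 → acc = 0x15
  'G' = 0x47 → acc = 0x52
  ',' = 0x2C → acc = 0x7E
  '.' = 0x2E → acc = 0x50
  '9' = 0x39 → acc = 0x69
  '6' = 0x36 → acc = 0x5F
  '5' = 0x35 → acc = 0x6A
  ',' = 0x2C → acc = 0x46
  '2' = 0x32 → acc = 0x74
  '5' = 0x35 → acc = 0x41
  ',' = 0x2C → acc = 0x6D
  '0' = 0x30 → acc = 0x5D
  '.' = 0x2E → acc = 0x73
  '.' = 0x2E → acc = 0x5D
  '2' = 0x32 → acc = 0x6F
  '0' = 0x30 → acc = 0x5F
Checksum = 0x5F.

5F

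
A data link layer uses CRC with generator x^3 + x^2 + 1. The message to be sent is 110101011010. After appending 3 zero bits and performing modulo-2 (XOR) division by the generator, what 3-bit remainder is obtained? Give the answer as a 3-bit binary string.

Append 3 zeros: 110101011010000. Divide by 1101 (XOR where the leading bit is 1):
  pos 0: 1101 XOR 1101 = 0000
  pos 5: 1011 XOR 1101 = 0110
  pos 6: 1100 XOR 1101 = 0001
  pos 9: 1100 XOR 1101 = 0001
Remainder (last 3 bits) = 100. This is the CRC / FCS.

100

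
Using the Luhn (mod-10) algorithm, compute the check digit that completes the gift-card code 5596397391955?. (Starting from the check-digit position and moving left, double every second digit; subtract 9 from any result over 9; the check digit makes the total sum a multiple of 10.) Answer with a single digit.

1

Partial digits right→left: 5 5 9 1 9 3 7 9 3 6 9 5 5
Double every second digit counting from the check-digit position (so the 1st, 3rd, 5th, ... of the partial from the right).
  doubled (with −9 where >9): 1 9 9 5 6 9 1 → sum 40
  kept as-is: 5 1 3 9 6 5 → sum 29
Total = 40 + 29 = 69.
Check digit = (10 − (69 mod 10)) mod 10 = 1.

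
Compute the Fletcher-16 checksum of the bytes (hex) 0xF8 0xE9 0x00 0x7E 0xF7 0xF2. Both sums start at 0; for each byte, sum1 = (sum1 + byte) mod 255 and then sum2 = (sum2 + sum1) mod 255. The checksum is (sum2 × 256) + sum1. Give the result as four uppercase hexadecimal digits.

Running sums (mod 255):
  after byte 0 (0xF8): sum1=248, sum2=248
  after byte 1 (0xE9): sum1=226, sum2=219
  after byte 2 (0x00): sum1=226, sum2=190
  after byte 3 (0x7E): sum1=97, sum2=32
  after byte 4 (0xF7): sum1=89, sum2=121
  after byte 5 (0xF2): sum1=76, sum2=197
Checksum = sum2·256 + sum1 = 197·256 + 76 = 50508 = 0xC54C.

C54C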